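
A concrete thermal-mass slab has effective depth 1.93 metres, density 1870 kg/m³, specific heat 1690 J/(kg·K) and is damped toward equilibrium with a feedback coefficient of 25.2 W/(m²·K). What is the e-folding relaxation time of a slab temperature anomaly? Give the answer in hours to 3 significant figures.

Areal heat capacity C = ρ c_p D = 1870 × 1690 × 1.93 = 6.10×10^6 J m⁻² K⁻¹.
Relaxation time τ = C / λ = 6.10×10^6 / 25.2 = 2.42×10^5 s.
In hours: 2.42×10^5 s / (3600 s/hour) = 67.2 hours.

67.2 hours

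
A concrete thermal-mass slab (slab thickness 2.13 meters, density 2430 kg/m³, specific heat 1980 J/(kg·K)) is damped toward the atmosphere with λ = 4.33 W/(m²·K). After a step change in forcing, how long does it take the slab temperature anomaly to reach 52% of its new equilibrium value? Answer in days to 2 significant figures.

20 days

Areal heat capacity C = ρ c_p D = 2430 × 1980 × 2.13 = 1.02×10^7 J m⁻² K⁻¹.
τ = C / λ = 1.02×10^7 / 4.33 = 2.37×10^6 s.
Fraction reached: 1 − e^(−t/τ) = 0.52 ⇒ t = −τ ln(1 − 0.52) = τ × 0.734.
t = 1.74×10^6 s = 20.1 days.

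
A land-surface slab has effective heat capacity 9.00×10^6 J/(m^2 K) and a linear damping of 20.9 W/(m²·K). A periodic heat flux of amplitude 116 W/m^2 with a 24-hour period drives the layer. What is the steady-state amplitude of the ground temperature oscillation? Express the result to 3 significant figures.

Areal heat capacity C = 9.00×10^6 J/(m^2 K) (given).
Angular frequency ω = 2π / T = 2π / 86400 s = 7.27×10^-5 s⁻¹.
√((Cω)² + λ²) = √((654)² + 20.9²) = 655 W/(m²·K).
Amplitude A = F₀ / √((Cω)²+λ²) = 116 / 655 = 0.177 K.

0.177 K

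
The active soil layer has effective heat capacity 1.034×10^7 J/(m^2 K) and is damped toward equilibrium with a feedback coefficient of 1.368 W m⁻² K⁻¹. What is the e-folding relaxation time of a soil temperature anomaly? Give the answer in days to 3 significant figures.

Areal heat capacity C = 1.034×10^7 J/(m^2 K) (given).
Relaxation time τ = C / λ = 1.03×10^7 / 1.368 = 7.56×10^6 s.
In days: 7.56×10^6 s / (86400 s/day) = 87.5 days.

87.5 days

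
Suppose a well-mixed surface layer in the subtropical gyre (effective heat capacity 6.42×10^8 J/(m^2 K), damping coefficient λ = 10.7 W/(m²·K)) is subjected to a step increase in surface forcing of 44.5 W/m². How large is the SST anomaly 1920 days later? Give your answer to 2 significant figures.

Areal heat capacity C = 6.42×10^8 J/(m^2 K) (given).
τ = C / λ = 6.42×10^8 / 10.7 = 6.00×10^7 s.
Equilibrium anomaly ΔT_eq = F / λ = 44.5 / 10.7 = 4.16 K.
t = 1920 days = 1.66×10^8 s, so t/τ = 2.76.
ΔT(t) = ΔT_eq (1 − e^(−t/τ)) = 4.16 × (1 − e^−2.76) = 3.90 K.

3.9 K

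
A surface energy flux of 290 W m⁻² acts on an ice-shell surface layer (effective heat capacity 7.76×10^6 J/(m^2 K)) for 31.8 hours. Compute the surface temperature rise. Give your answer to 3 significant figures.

4.28 K

Areal heat capacity C = 7.76×10^6 J/(m^2 K) (given).
Net heat input Q = F Δt = 290 × (31.8 hours × 3600 s/hour) = 3.32×10^7 J/m².
ΔT = Q / C = 3.32×10^7 / 7.76×10^6 = 4.28 K.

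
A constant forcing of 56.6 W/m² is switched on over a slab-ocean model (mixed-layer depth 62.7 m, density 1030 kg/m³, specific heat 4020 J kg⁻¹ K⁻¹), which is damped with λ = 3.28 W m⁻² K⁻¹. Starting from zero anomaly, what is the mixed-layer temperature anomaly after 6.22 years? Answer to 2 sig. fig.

16 K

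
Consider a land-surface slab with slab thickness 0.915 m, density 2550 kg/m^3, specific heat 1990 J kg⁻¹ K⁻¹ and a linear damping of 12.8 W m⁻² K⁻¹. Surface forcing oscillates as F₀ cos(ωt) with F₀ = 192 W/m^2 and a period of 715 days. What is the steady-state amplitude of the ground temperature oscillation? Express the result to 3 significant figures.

Areal heat capacity C = ρ c_p D = 2550 × 1990 × 0.915 = 4.64×10^6 J m⁻² K⁻¹.
Angular frequency ω = 2π / T = 2π / 6.18×10^7 s = 1.02×10^-7 s⁻¹.
√((Cω)² + λ²) = √((0.472)² + 12.8²) = 12.8 W/(m²·K).
Amplitude A = F₀ / √((Cω)²+λ²) = 192 / 12.8 = 15.0 K.

15.0 K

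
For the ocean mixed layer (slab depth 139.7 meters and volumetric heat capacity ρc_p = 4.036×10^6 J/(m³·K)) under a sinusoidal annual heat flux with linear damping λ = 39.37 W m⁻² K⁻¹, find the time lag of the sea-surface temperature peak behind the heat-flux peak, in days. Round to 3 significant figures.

71.7 days

Areal heat capacity C = ρc_p × D = 4.036×10^6 × 139.7 = 5.64×10^8 J/(m^2 K).
ω = 2π / 3.15×10^7 s = 1.99×10^-7 s⁻¹.
Phase lag φ = arctan(Cω/λ) = arctan(112/39.37) = 1.23 rad.
Time lag = φ / ω = 1.23 / 1.99×10^-7 = 6.19×10^6 s = 71.7 days.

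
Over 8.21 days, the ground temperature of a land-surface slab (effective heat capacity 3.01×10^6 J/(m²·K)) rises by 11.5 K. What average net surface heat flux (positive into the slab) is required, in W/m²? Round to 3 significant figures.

Areal heat capacity C = 3.01×10^6 J/(m²·K) (given).
Required heat per unit area: Q = C ΔT = 3.01×10^6 × 11.5 = 3.46×10^7 J/m².
Flux F = Q / Δt = 3.46×10^7 / 7.09×10^5 s = 48.8 W/m².

48.8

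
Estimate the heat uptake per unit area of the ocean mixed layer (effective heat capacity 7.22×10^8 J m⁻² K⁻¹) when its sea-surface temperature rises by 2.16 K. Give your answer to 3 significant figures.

1.56×10^9

Areal heat capacity C = 7.22×10^8 J m⁻² K⁻¹ (given).
ΔQ = C ΔT = 7.22×10^8 × 2.16 = 1.56×10^9 J/m².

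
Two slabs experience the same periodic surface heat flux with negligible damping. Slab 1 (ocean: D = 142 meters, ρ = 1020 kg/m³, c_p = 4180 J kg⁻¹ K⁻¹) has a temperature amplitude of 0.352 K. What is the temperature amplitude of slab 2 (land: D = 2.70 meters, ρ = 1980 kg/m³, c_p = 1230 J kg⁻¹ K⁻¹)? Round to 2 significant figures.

32 K

C_ocean = 6.05×10^8 J/(m²·K); C_land = 6.58×10^6 J/(m²·K).
A ∝ 1/C ⇒ A_land = A_ocean × C_ocean/C_land = 0.352 × 92.1 = 32.4 K.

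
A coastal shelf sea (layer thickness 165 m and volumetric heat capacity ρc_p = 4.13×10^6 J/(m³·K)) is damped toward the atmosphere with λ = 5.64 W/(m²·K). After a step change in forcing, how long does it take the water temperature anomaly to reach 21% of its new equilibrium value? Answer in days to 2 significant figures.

330 days

Areal heat capacity C = ρc_p × D = 4.13×10^6 × 165 = 6.81×10^8 J/(m^2 K).
τ = C / λ = 6.81×10^8 / 5.64 = 1.21×10^8 s.
Fraction reached: 1 − e^(−t/τ) = 0.21 ⇒ t = −τ ln(1 − 0.21) = τ × 0.236.
t = 2.85×10^7 s = 330 days.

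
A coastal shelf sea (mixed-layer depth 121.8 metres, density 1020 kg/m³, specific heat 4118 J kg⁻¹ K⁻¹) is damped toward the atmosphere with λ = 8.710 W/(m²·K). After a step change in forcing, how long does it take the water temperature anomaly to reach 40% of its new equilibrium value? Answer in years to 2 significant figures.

0.95 years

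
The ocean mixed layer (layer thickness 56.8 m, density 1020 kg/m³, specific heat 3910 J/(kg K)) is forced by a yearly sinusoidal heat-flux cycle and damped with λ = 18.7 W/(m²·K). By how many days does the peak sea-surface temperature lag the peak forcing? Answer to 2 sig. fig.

68 days

Areal heat capacity C = ρ c_p D = 1020 × 3910 × 56.8 = 2.27×10^8 J/(m^2 K).
ω = 2π / 3.15×10^7 s = 1.99×10^-7 s⁻¹.
Phase lag φ = arctan(Cω/λ) = arctan(45.1/18.7) = 1.18 rad.
Time lag = φ / ω = 1.18 / 1.99×10^-7 = 5.91×10^6 s = 68.4 days.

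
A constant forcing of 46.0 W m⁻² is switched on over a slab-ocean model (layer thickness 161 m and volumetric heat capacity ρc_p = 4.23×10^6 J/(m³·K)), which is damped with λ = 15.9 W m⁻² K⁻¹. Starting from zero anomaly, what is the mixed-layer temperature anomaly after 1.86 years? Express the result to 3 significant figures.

Areal heat capacity C = ρc_p × D = 4.23×10^6 × 161 = 6.81×10^8 J/(m²·K).
τ = C / λ = 6.81×10^8 / 15.9 = 4.28×10^7 s.
Equilibrium anomaly ΔT_eq = F / λ = 46.0 / 15.9 = 2.89 K.
t = 1.86 years = 5.87×10^7 s, so t/τ = 1.37.
ΔT(t) = ΔT_eq (1 − e^(−t/τ)) = 2.89 × (1 − e^−1.37) = 2.16 K.

2.16 K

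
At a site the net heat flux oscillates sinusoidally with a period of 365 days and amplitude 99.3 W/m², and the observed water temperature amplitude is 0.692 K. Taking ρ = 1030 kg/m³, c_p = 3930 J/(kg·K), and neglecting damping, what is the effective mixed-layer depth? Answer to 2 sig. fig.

ω = 2π / 3.15×10^7 s = 1.99×10^-7 s⁻¹.
Required C = F₀ / (A ω) = 99.3 / (0.692 × 1.99×10^-7) = 7.20×10^8 J/(m²·K).
D = C / (ρ c_p) = 7.20×10^8 / (1030 × 3930) = 178 m.

180 m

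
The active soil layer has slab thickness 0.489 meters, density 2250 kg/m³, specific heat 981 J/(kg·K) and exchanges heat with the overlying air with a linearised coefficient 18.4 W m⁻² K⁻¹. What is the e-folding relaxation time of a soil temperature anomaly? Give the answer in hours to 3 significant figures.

16.3 hours

Areal heat capacity C = ρ c_p D = 2250 × 981 × 0.489 = 1.08×10^6 J/(m²·K).
Relaxation time τ = C / λ = 1.08×10^6 / 18.4 = 58700 s.
In hours: 58700 s / (3600 s/hour) = 16.3 hours.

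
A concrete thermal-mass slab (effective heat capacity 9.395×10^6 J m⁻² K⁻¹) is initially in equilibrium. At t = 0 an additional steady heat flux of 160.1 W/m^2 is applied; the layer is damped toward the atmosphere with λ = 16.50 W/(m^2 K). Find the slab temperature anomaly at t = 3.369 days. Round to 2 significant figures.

3.9 K

Areal heat capacity C = 9.395×10^6 J m⁻² K⁻¹ (given).
τ = C / λ = 9.40×10^6 / 16.50 = 5.69×10^5 s.
Equilibrium anomaly ΔT_eq = F / λ = 160.1 / 16.50 = 9.70 K.
t = 3.369 days = 2.91×10^5 s, so t/τ = 0.511.
ΔT(t) = ΔT_eq (1 − e^(−t/τ)) = 9.70 × (1 − e^−0.511) = 3.88 K.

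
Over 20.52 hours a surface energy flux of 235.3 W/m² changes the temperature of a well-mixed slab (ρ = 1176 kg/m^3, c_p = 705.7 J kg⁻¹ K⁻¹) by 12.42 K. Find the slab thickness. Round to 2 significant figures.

Heat input Q = F Δt = 235.3 × 73900 s = 1.74×10^7 J/m².
Required areal heat capacity C = Q / ΔT = 1.40×10^6 J/(m²·K).
Depth D = C / (ρ c_p) = 1.40×10^6 / (1176 × 705.7) = 1.69 m.

1.7 m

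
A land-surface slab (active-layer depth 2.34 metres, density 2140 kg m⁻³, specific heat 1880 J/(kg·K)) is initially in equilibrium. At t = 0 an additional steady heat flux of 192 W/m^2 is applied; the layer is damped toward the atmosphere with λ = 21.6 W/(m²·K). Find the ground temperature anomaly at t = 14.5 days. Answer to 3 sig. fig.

Areal heat capacity C = ρ c_p D = 2140 × 1880 × 2.34 = 9.41×10^6 J m⁻² K⁻¹.
τ = C / λ = 9.41×10^6 / 21.6 = 4.36×10^5 s.
Equilibrium anomaly ΔT_eq = F / λ = 192 / 21.6 = 8.89 K.
t = 14.5 days = 1.25×10^6 s, so t/τ = 2.87.
ΔT(t) = ΔT_eq (1 − e^(−t/τ)) = 8.89 × (1 − e^−2.87) = 8.39 K.

8.39 K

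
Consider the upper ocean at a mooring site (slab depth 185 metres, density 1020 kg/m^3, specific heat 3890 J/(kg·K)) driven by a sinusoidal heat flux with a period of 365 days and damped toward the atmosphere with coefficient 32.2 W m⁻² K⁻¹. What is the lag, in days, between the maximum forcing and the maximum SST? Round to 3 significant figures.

Areal heat capacity C = ρ c_p D = 1020 × 3890 × 185 = 7.34×10^8 J m⁻² K⁻¹.
ω = 2π / 3.15×10^7 s = 1.99×10^-7 s⁻¹.
Phase lag φ = arctan(Cω/λ) = arctan(146/32.2) = 1.35 rad.
Time lag = φ / ω = 1.35 / 1.99×10^-7 = 6.80×10^6 s = 78.7 days.

78.7 days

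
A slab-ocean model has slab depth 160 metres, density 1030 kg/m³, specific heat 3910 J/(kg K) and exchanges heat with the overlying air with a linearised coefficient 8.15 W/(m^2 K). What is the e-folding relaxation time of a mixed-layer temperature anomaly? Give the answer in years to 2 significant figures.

2.5 years

Areal heat capacity C = ρ c_p D = 1030 × 3910 × 160 = 6.44×10^8 J/(m^2 K).
Relaxation time τ = C / λ = 6.44×10^8 / 8.15 = 7.91×10^7 s.
In years: 7.91×10^7 s / (3.156×10^7 s/year) = 2.51 years.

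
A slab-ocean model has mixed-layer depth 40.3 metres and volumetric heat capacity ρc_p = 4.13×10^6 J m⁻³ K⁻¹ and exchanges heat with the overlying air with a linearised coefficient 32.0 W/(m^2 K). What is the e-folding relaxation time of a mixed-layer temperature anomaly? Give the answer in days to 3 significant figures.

60.2 days

Areal heat capacity C = ρc_p × D = 4.13×10^6 × 40.3 = 1.66×10^8 J m⁻² K⁻¹.
Relaxation time τ = C / λ = 1.66×10^8 / 32.0 = 5.20×10^6 s.
In days: 5.20×10^6 s / (86400 s/day) = 60.2 days.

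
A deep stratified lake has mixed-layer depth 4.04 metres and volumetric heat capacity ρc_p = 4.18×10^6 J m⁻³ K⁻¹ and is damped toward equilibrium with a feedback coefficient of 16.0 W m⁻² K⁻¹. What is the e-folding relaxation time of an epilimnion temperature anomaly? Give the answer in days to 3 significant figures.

Areal heat capacity C = ρc_p × D = 4.18×10^6 × 4.04 = 1.69×10^7 J m⁻² K⁻¹.
Relaxation time τ = C / λ = 1.69×10^7 / 16.0 = 1.06×10^6 s.
In days: 1.06×10^6 s / (86400 s/day) = 12.2 days.

12.2 days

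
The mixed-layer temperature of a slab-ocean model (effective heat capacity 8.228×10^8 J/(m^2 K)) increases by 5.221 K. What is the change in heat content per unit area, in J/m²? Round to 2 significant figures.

4.3×10^9

Areal heat capacity C = 8.228×10^8 J/(m^2 K) (given).
ΔQ = C ΔT = 8.23×10^8 × 5.221 = 4.30×10^9 J/m².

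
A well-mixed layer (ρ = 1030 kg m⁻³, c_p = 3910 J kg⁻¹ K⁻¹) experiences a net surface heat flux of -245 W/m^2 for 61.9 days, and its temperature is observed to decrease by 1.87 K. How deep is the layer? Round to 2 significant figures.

170 m

Heat input Q = F Δt = -245 × 5.35×10^6 s = -1.31×10^9 J/m².
Required areal heat capacity C = Q / ΔT = 7.01×10^8 J/(m²·K).
Depth D = C / (ρ c_p) = 7.01×10^8 / (1030 × 3910) = 174 m.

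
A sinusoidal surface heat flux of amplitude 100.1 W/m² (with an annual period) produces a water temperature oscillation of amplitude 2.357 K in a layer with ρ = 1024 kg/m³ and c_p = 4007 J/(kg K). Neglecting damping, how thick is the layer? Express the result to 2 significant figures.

ω = 2π / 3.15×10^7 s = 1.99×10^-7 s⁻¹.
Required C = F₀ / (A ω) = 100.1 / (2.357 × 1.99×10^-7) = 2.13×10^8 J/(m²·K).
D = C / (ρ c_p) = 2.13×10^8 / (1024 × 4007) = 51.9 m.

52 m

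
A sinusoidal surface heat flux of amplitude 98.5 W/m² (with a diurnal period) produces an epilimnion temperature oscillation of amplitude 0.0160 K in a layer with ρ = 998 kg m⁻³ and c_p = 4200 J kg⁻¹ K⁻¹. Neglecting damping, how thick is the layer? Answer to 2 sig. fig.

ω = 2π / 86400 s = 7.27×10^-5 s⁻¹.
Required C = F₀ / (A ω) = 98.5 / (0.0160 × 7.27×10^-5) = 8.47×10^7 J/(m²·K).
D = C / (ρ c_p) = 8.47×10^7 / (998 × 4200) = 20.2 m.

20 m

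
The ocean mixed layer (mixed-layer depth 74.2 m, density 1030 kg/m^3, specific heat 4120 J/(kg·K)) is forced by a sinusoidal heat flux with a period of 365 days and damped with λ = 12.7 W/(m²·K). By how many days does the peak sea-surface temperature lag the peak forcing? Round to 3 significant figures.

79.6 days

Areal heat capacity C = ρ c_p D = 1030 × 4120 × 74.2 = 3.15×10^8 J/(m^2 K).
ω = 2π / 3.15×10^7 s = 1.99×10^-7 s⁻¹.
Phase lag φ = arctan(Cω/λ) = arctan(62.7/12.7) = 1.37 rad.
Time lag = φ / ω = 1.37 / 1.99×10^-7 = 6.88×10^6 s = 79.6 days.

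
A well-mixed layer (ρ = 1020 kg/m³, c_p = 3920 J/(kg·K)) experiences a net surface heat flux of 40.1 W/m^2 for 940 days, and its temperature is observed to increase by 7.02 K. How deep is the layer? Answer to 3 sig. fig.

116 m

Heat input Q = F Δt = 40.1 × 8.12×10^7 s = 3.26×10^9 J/m².
Required areal heat capacity C = Q / ΔT = 4.64×10^8 J/(m²·K).
Depth D = C / (ρ c_p) = 4.64×10^8 / (1020 × 3920) = 116 m.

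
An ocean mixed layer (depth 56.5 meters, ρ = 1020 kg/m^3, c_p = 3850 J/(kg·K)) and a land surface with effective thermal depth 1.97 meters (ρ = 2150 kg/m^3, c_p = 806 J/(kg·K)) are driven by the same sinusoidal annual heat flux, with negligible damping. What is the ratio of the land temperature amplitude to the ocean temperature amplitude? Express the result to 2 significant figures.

C_ocean = 1020 × 3850 × 56.5 = 2.22×10^8 J/(m²·K).
C_land = 2150 × 806 × 1.97 = 3.41×10^6 J/(m²·K).
Undamped amplitude ∝ 1/C, so A_land/A_ocean = C_ocean/C_land = 65.0.

65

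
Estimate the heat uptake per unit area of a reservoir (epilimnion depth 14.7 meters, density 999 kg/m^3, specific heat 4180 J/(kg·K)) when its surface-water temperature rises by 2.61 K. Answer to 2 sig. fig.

1.6×10^8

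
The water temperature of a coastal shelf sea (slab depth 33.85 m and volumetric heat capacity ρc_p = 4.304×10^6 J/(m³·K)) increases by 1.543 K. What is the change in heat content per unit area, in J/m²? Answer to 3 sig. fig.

2.25×10^8

Areal heat capacity C = ρc_p × D = 4.304×10^6 × 33.85 = 1.46×10^8 J m⁻² K⁻¹.
ΔQ = C ΔT = 1.46×10^8 × 1.543 = 2.25×10^8 J/m².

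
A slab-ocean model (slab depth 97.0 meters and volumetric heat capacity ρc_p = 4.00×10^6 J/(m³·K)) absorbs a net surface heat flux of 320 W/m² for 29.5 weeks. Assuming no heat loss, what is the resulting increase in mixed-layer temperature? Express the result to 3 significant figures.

Areal heat capacity C = ρc_p × D = 4.00×10^6 × 97.0 = 3.88×10^8 J/(m²·K).
Net heat input Q = F Δt = 320 × (29.5 weeks × 6.048×10^5 s/week) = 5.71×10^9 J/m².
ΔT = Q / C = 5.71×10^9 / 3.88×10^8 = 14.7 K.

14.7 K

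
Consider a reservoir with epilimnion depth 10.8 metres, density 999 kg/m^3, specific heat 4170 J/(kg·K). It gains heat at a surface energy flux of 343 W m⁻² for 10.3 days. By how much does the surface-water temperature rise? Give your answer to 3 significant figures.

Areal heat capacity C = ρ c_p D = 999 × 4170 × 10.8 = 4.50×10^7 J/(m²·K).
Net heat input Q = F Δt = 343 × (10.3 days × 86400 s/day) = 3.05×10^8 J/m².
ΔT = Q / C = 3.05×10^8 / 4.50×10^7 = 6.78 K.

6.78 K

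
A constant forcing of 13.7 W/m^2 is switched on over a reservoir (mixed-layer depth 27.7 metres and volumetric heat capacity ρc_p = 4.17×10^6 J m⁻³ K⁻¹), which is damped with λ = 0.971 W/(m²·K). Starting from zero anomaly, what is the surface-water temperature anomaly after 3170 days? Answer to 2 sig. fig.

Areal heat capacity C = ρc_p × D = 4.17×10^6 × 27.7 = 1.16×10^8 J/(m²·K).
τ = C / λ = 1.16×10^8 / 0.971 = 1.19×10^8 s.
Equilibrium anomaly ΔT_eq = F / λ = 13.7 / 0.971 = 14.1 K.
t = 3170 days = 2.74×10^8 s, so t/τ = 2.30.
ΔT(t) = ΔT_eq (1 − e^(−t/τ)) = 14.1 × (1 − e^−2.30) = 12.7 K.

13 K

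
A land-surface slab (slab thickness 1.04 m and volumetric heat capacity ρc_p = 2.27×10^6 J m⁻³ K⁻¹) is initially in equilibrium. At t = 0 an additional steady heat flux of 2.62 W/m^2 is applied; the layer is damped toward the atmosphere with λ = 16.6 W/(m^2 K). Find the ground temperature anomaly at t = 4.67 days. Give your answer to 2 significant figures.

0.15 K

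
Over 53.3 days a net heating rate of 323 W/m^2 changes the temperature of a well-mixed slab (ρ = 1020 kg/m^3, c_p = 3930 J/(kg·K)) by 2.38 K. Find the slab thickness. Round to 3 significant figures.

Heat input Q = F Δt = 323 × 4.61×10^6 s = 1.49×10^9 J/m².
Required areal heat capacity C = Q / ΔT = 6.25×10^8 J/(m²·K).
Depth D = C / (ρ c_p) = 6.25×10^8 / (1020 × 3930) = 156 m.

156 m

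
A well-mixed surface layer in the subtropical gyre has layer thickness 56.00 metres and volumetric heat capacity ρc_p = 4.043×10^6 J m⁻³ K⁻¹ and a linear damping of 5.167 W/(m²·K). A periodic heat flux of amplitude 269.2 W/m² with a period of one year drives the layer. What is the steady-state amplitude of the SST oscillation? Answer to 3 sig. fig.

5.93 K

Areal heat capacity C = ρc_p × D = 4.043×10^6 × 56.00 = 2.26×10^8 J/(m²·K).
Angular frequency ω = 2π / T = 2π / 3.15×10^7 s = 1.99×10^-7 s⁻¹.
√((Cω)² + λ²) = √((45.1)² + 5.167²) = 45.4 W/(m²·K).
Amplitude A = F₀ / √((Cω)²+λ²) = 269.2 / 45.4 = 5.93 K.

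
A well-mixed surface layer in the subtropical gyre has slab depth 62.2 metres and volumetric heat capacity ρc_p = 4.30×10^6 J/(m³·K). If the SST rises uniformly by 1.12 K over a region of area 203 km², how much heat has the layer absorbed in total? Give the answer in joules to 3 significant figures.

Areal heat capacity C = ρc_p × D = 4.30×10^6 × 62.2 = 2.67×10^8 J/(m^2 K).
Heat per unit area: q = C ΔT = 2.67×10^8 × 1.12 = 3.00×10^8 J/m².
Total heat: Q = q × A = 3.00×10^8 × (203 × 10⁶ m²) = 6.08×10^16 J.

6.08×10^16 J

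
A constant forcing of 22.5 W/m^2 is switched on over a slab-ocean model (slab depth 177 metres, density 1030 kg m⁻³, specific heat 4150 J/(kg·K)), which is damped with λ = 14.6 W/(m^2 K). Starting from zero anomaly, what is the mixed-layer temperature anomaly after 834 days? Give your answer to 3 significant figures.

Areal heat capacity C = ρ c_p D = 1030 × 4150 × 177 = 7.57×10^8 J/(m^2 K).
τ = C / λ = 7.57×10^8 / 14.6 = 5.18×10^7 s.
Equilibrium anomaly ΔT_eq = F / λ = 22.5 / 14.6 = 1.54 K.
t = 834 days = 7.21×10^7 s, so t/τ = 1.39.
ΔT(t) = ΔT_eq (1 − e^(−t/τ)) = 1.54 × (1 − e^−1.39) = 1.16 K.

1.16 K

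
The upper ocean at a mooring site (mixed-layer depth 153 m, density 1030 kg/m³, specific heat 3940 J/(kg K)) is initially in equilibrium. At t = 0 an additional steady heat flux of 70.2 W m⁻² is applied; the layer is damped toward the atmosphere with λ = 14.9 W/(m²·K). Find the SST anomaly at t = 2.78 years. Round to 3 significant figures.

4.14 K

Areal heat capacity C = ρ c_p D = 1030 × 3940 × 153 = 6.21×10^8 J/(m^2 K).
τ = C / λ = 6.21×10^8 / 14.9 = 4.17×10^7 s.
Equilibrium anomaly ΔT_eq = F / λ = 70.2 / 14.9 = 4.71 K.
t = 2.78 years = 8.77×10^7 s, so t/τ = 2.11.
ΔT(t) = ΔT_eq (1 − e^(−t/τ)) = 4.71 × (1 − e^−2.11) = 4.14 K.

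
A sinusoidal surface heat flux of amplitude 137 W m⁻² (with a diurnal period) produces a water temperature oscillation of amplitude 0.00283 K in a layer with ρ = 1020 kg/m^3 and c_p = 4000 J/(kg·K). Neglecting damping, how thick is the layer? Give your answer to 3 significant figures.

163 m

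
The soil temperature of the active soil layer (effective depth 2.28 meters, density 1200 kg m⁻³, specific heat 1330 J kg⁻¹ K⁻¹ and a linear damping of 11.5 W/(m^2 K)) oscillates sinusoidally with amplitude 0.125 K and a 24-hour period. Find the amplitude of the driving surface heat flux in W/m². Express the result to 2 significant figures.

Areal heat capacity C = ρ c_p D = 1200 × 1330 × 2.28 = 3.64×10^6 J/(m²·K).
ω = 2π / 86400 s = 7.27×10^-5 s⁻¹.
√((Cω)² + λ²) = √((265)² + 11.5²) = 265 W/(m²·K).
F₀ = A × √((Cω)²+λ²) = 0.125 × 265 = 33.1 W/m².

33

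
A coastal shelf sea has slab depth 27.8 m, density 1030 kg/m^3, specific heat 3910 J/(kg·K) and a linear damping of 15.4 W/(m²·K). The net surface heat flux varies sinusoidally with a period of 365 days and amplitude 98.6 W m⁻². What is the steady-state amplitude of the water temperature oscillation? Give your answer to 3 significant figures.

Areal heat capacity C = ρ c_p D = 1030 × 3910 × 27.8 = 1.12×10^8 J/(m²·K).
Angular frequency ω = 2π / T = 2π / 3.15×10^7 s = 1.99×10^-7 s⁻¹.
√((Cω)² + λ²) = √((22.3)² + 15.4²) = 27.1 W/(m²·K).
Amplitude A = F₀ / √((Cω)²+λ²) = 98.6 / 27.1 = 3.64 K.

3.64 K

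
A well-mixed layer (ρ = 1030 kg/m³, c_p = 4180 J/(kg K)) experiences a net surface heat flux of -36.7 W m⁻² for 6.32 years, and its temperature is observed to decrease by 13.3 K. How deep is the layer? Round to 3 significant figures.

128 m

Heat input Q = F Δt = -36.7 × 1.99×10^8 s = -7.32×10^9 J/m².
Required areal heat capacity C = Q / ΔT = 5.50×10^8 J/(m²·K).
Depth D = C / (ρ c_p) = 5.50×10^8 / (1030 × 4180) = 128 m.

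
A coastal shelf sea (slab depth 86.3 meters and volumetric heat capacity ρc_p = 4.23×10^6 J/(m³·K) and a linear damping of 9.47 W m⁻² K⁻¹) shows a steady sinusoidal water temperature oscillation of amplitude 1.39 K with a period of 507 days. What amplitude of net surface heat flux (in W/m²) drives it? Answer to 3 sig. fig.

Areal heat capacity C = ρc_p × D = 4.23×10^6 × 86.3 = 3.65×10^8 J/(m²·K).
ω = 2π / 4.38×10^7 s = 1.43×10^-7 s⁻¹.
√((Cω)² + λ²) = √((52.4)² + 9.47²) = 53.2 W/(m²·K).
F₀ = A × √((Cω)²+λ²) = 1.39 × 53.2 = 74.0 W/m².

74.0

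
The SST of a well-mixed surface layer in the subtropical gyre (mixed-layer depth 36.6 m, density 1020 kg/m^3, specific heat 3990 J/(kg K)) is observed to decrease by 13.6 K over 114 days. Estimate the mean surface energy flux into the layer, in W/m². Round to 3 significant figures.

Areal heat capacity C = ρ c_p D = 1020 × 3990 × 36.6 = 1.49×10^8 J/(m^2 K).
Required heat per unit area: Q = C ΔT = 1.49×10^8 × -13.6 = -2.03×10^9 J/m².
Flux F = Q / Δt = -2.03×10^9 / 9.85×10^6 s = -206 W/m².

-206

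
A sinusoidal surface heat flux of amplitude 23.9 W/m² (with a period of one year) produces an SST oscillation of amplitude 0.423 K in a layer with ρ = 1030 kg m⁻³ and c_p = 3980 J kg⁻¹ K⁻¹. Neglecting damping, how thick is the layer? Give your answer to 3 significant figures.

ω = 2π / 3.15×10^7 s = 1.99×10^-7 s⁻¹.
Required C = F₀ / (A ω) = 23.9 / (0.423 × 1.99×10^-7) = 2.84×10^8 J/(m²·K).
D = C / (ρ c_p) = 2.84×10^8 / (1030 × 3980) = 69.2 m.

69.2 m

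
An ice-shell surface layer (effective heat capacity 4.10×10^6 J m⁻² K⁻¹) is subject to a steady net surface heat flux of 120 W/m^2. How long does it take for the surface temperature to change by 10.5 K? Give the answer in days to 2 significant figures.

4.2 days

Areal heat capacity C = 4.10×10^6 J m⁻² K⁻¹ (given).
Time required: Δt = C ΔT / F = 4.10×10^6 × 10.5 / 120 = 3.59×10^5 s.
In days: 3.59×10^5 s / (86400 s/day) = 4.15 days.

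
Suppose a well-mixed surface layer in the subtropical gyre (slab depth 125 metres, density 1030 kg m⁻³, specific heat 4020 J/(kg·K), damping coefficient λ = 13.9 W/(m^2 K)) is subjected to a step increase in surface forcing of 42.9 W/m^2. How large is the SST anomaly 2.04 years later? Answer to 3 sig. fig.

2.54 K

Areal heat capacity C = ρ c_p D = 1030 × 4020 × 125 = 5.18×10^8 J m⁻² K⁻¹.
τ = C / λ = 5.18×10^8 / 13.9 = 3.72×10^7 s.
Equilibrium anomaly ΔT_eq = F / λ = 42.9 / 13.9 = 3.09 K.
t = 2.04 years = 6.44×10^7 s, so t/τ = 1.73.
ΔT(t) = ΔT_eq (1 − e^(−t/τ)) = 3.09 × (1 − e^−1.73) = 2.54 K.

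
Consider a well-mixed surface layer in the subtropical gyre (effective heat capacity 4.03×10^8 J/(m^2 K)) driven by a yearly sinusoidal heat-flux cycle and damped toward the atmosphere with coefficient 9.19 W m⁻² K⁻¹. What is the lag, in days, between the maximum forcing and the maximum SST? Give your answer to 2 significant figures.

Areal heat capacity C = 4.03×10^8 J/(m^2 K) (given).
ω = 2π / 3.15×10^7 s = 1.99×10^-7 s⁻¹.
Phase lag φ = arctan(Cω/λ) = arctan(80.3/9.19) = 1.46 rad.
Time lag = φ / ω = 1.46 / 1.99×10^-7 = 7.31×10^6 s = 84.6 days.

85 days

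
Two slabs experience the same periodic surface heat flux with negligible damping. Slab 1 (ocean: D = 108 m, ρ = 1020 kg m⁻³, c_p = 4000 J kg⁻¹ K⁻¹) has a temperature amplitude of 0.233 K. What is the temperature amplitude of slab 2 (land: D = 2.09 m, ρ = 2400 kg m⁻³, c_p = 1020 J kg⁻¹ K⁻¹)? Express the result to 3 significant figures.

C_ocean = 4.41×10^8 J/(m²·K); C_land = 5.12×10^6 J/(m²·K).
A ∝ 1/C ⇒ A_land = A_ocean × C_ocean/C_land = 0.233 × 86.1 = 20.1 K.

20.1 K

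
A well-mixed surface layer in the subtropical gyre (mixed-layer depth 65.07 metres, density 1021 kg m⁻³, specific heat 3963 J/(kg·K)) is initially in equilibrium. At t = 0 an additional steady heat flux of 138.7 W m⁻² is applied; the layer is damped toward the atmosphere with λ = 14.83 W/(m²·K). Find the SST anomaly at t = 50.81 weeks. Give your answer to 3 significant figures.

Areal heat capacity C = ρ c_p D = 1021 × 3963 × 65.07 = 2.63×10^8 J/(m²·K).
τ = C / λ = 2.63×10^8 / 14.83 = 1.78×10^7 s.
Equilibrium anomaly ΔT_eq = F / λ = 138.7 / 14.83 = 9.35 K.
t = 50.81 weeks = 3.07×10^7 s, so t/τ = 1.73.
ΔT(t) = ΔT_eq (1 − e^(−t/τ)) = 9.35 × (1 − e^−1.73) = 7.70 K.

7.70 K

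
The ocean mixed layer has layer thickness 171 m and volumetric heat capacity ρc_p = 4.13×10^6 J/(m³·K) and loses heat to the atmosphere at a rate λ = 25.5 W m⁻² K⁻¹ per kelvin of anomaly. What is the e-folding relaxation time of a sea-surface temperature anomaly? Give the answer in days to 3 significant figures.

Areal heat capacity C = ρc_p × D = 4.13×10^6 × 171 = 7.06×10^8 J/(m^2 K).
Relaxation time τ = C / λ = 7.06×10^8 / 25.5 = 2.77×10^7 s.
In days: 2.77×10^7 s / (86400 s/day) = 321 days.

321 days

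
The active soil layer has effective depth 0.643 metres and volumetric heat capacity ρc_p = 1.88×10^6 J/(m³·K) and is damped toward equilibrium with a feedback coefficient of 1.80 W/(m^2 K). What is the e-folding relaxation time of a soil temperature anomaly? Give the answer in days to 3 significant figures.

Areal heat capacity C = ρc_p × D = 1.88×10^6 × 0.643 = 1.21×10^6 J m⁻² K⁻¹.
Relaxation time τ = C / λ = 1.21×10^6 / 1.80 = 6.72×10^5 s.
In days: 6.72×10^5 s / (86400 s/day) = 7.77 days.

7.77 days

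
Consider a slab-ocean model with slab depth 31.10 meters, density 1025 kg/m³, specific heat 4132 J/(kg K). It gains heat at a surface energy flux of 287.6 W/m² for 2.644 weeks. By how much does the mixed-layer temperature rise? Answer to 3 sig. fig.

3.49 K

Areal heat capacity C = ρ c_p D = 1025 × 4132 × 31.10 = 1.32×10^8 J/(m^2 K).
Net heat input Q = F Δt = 287.6 × (2.644 weeks × 6.048×10^5 s/week) = 4.60×10^8 J/m².
ΔT = Q / C = 4.60×10^8 / 1.32×10^8 = 3.49 K.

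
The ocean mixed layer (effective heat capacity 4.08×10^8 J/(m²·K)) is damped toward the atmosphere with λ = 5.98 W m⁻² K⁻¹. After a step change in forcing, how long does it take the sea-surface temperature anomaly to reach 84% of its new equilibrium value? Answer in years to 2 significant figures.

Areal heat capacity C = 4.08×10^8 J/(m²·K) (given).
τ = C / λ = 4.08×10^8 / 5.98 = 6.82×10^7 s.
Fraction reached: 1 − e^(−t/τ) = 0.84 ⇒ t = −τ ln(1 − 0.84) = τ × 1.83.
t = 1.25×10^8 s = 3.96 years.

4.0 years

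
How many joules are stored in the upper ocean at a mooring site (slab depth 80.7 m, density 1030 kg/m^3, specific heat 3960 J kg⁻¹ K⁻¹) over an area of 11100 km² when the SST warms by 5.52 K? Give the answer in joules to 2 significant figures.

2.0×10^19 J

Areal heat capacity C = ρ c_p D = 1030 × 3960 × 80.7 = 3.29×10^8 J/(m^2 K).
Heat per unit area: q = C ΔT = 3.29×10^8 × 5.52 = 1.82×10^9 J/m².
Total heat: Q = q × A = 1.82×10^9 × (11100 × 10⁶ m²) = 2.02×10^19 J.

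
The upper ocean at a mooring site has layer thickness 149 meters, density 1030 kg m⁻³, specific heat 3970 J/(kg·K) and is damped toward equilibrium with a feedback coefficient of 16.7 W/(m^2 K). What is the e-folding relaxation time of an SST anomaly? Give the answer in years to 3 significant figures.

Areal heat capacity C = ρ c_p D = 1030 × 3970 × 149 = 6.09×10^8 J m⁻² K⁻¹.
Relaxation time τ = C / λ = 6.09×10^8 / 16.7 = 3.65×10^7 s.
In years: 3.65×10^7 s / (3.156×10^7 s/year) = 1.16 years.

1.16 years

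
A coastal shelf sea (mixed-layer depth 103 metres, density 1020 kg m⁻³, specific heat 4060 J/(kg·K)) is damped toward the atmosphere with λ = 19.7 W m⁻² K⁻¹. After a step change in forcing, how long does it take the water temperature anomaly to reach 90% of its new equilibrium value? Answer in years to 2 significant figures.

1.6 years

Areal heat capacity C = ρ c_p D = 1020 × 4060 × 103 = 4.27×10^8 J m⁻² K⁻¹.
τ = C / λ = 4.27×10^8 / 19.7 = 2.17×10^7 s.
Fraction reached: 1 − e^(−t/τ) = 0.90 ⇒ t = −τ ln(1 − 0.90) = τ × 2.30.
t = 4.99×10^7 s = 1.58 years.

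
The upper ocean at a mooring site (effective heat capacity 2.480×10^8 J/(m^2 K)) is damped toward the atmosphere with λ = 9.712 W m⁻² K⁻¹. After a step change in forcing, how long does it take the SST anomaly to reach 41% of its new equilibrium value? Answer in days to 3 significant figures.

156 days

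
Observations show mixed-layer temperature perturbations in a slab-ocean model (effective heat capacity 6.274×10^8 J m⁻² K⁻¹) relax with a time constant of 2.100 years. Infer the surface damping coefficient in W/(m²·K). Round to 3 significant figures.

9.47

Areal heat capacity C = 6.274×10^8 J m⁻² K⁻¹ (given).
τ = 2.100 years = 6.63×10^7 s.
λ = C / τ = 6.27×10^8 / 6.63×10^7 = 9.47 W/(m²·K).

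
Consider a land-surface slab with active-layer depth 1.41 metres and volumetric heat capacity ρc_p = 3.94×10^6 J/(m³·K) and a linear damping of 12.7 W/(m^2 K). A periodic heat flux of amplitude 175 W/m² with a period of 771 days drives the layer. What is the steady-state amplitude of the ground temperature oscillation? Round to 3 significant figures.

13.8 K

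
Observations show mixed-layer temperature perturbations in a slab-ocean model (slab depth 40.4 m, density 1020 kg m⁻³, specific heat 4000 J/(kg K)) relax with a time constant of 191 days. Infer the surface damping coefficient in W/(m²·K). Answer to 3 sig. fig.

9.99

Areal heat capacity C = ρ c_p D = 1020 × 4000 × 40.4 = 1.65×10^8 J m⁻² K⁻¹.
τ = 191 days = 1.65×10^7 s.
λ = C / τ = 1.65×10^8 / 1.65×10^7 = 9.99 W/(m²·K).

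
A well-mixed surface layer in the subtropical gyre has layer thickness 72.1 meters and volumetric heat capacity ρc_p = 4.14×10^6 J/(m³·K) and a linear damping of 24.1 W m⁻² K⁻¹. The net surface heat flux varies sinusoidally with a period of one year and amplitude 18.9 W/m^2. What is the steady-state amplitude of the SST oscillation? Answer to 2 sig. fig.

Areal heat capacity C = ρc_p × D = 4.14×10^6 × 72.1 = 2.98×10^8 J/(m^2 K).
Angular frequency ω = 2π / T = 2π / 3.15×10^7 s = 1.99×10^-7 s⁻¹.
√((Cω)² + λ²) = √((59.5)² + 24.1²) = 64.2 W/(m²·K).
Amplitude A = F₀ / √((Cω)²+λ²) = 18.9 / 64.2 = 0.295 K.

0.29 K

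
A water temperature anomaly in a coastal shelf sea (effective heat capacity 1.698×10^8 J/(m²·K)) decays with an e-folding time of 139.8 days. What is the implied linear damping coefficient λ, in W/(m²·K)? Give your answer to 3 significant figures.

14.1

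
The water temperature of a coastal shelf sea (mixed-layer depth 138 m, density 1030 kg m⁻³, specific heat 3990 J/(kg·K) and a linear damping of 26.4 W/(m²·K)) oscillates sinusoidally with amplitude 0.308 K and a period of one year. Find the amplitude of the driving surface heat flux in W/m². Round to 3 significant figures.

Areal heat capacity C = ρ c_p D = 1030 × 3990 × 138 = 5.67×10^8 J m⁻² K⁻¹.
ω = 2π / 3.15×10^7 s = 1.99×10^-7 s⁻¹.
√((Cω)² + λ²) = √((113)² + 26.4²) = 116 W/(m²·K).
F₀ = A × √((Cω)²+λ²) = 0.308 × 116 = 35.7 W/m².

35.7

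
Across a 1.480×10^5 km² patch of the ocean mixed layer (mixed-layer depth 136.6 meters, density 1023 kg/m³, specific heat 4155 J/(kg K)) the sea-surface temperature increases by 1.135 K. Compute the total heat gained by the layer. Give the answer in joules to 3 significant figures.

Areal heat capacity C = ρ c_p D = 1023 × 4155 × 136.6 = 5.81×10^8 J m⁻² K⁻¹.
Heat per unit area: q = C ΔT = 5.81×10^8 × 1.135 = 6.59×10^8 J/m².
Total heat: Q = q × A = 6.59×10^8 × (1.480×10^5 × 10⁶ m²) = 9.75×10^19 J.

9.75×10^19 J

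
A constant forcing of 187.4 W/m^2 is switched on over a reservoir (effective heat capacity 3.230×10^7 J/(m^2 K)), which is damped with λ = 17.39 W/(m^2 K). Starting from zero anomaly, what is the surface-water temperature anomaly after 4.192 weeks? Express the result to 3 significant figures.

Areal heat capacity C = 3.230×10^7 J/(m^2 K) (given).
τ = C / λ = 3.23×10^7 / 17.39 = 1.86×10^6 s.
Equilibrium anomaly ΔT_eq = F / λ = 187.4 / 17.39 = 10.8 K.
t = 4.192 weeks = 2.54×10^6 s, so t/τ = 1.36.
ΔT(t) = ΔT_eq (1 − e^(−t/τ)) = 10.8 × (1 − e^−1.36) = 8.02 K.

8.02 K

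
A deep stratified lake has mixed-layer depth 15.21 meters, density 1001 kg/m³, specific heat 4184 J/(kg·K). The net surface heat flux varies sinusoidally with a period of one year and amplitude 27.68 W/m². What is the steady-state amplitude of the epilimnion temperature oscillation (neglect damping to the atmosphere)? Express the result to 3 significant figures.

2.18 K

Areal heat capacity C = ρ c_p D = 1001 × 4184 × 15.21 = 6.37×10^7 J m⁻² K⁻¹.
Angular frequency ω = 2π / T = 2π / 3.15×10^7 s = 1.99×10^-7 s⁻¹.
Cω = 6.37×10^7 × 1.99×10^-7 = 12.7 W/(m²·K).
Amplitude A = F₀ / (Cω) = 27.68 / 12.7 = 2.18 K.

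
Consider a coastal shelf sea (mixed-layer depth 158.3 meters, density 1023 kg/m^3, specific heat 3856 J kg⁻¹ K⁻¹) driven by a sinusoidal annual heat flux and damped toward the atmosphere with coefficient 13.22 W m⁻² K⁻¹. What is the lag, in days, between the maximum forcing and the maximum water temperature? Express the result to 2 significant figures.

Areal heat capacity C = ρ c_p D = 1023 × 3856 × 158.3 = 6.24×10^8 J/(m²·K).
ω = 2π / 3.15×10^7 s = 1.99×10^-7 s⁻¹.
Phase lag φ = arctan(Cω/λ) = arctan(124/13.22) = 1.46 rad.
Time lag = φ / ω = 1.46 / 1.99×10^-7 = 7.35×10^6 s = 85.1 days.

85 days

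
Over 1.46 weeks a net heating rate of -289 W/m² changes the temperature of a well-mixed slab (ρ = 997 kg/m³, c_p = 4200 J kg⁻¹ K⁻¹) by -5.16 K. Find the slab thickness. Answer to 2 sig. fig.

Heat input Q = F Δt = -289 × 8.83×10^5 s = -2.55×10^8 J/m².
Required areal heat capacity C = Q / ΔT = 4.95×10^7 J/(m²·K).
Depth D = C / (ρ c_p) = 4.95×10^7 / (997 × 4200) = 11.8 m.

12 m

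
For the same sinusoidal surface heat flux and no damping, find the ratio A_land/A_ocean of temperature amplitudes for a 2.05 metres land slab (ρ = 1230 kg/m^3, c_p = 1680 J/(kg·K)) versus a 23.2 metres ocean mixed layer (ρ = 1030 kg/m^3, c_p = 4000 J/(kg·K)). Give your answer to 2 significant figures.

C_ocean = 1030 × 4000 × 23.2 = 9.56×10^7 J/(m²·K).
C_land = 1230 × 1680 × 2.05 = 4.24×10^6 J/(m²·K).
Undamped amplitude ∝ 1/C, so A_land/A_ocean = C_ocean/C_land = 22.6.

23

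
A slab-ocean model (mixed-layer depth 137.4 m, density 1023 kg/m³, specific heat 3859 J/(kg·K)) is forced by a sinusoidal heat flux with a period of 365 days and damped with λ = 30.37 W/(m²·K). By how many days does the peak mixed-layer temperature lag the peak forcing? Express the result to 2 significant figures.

Areal heat capacity C = ρ c_p D = 1023 × 3859 × 137.4 = 5.42×10^8 J/(m^2 K).
ω = 2π / 3.15×10^7 s = 1.99×10^-7 s⁻¹.
Phase lag φ = arctan(Cω/λ) = arctan(108/30.37) = 1.30 rad.
Time lag = φ / ω = 1.30 / 1.99×10^-7 = 6.51×10^6 s = 75.3 days.

75 days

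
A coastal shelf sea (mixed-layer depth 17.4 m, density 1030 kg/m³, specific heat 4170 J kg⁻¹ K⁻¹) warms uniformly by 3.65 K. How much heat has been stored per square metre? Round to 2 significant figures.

2.7×10^8

Areal heat capacity C = ρ c_p D = 1030 × 4170 × 17.4 = 7.47×10^7 J/(m^2 K).
ΔQ = C ΔT = 7.47×10^7 × 3.65 = 2.73×10^8 J/m².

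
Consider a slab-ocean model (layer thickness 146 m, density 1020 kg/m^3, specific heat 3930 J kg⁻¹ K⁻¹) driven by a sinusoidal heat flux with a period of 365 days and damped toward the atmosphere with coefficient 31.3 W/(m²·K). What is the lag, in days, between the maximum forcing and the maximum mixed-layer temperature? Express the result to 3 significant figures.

76.0 days

Areal heat capacity C = ρ c_p D = 1020 × 3930 × 146 = 5.85×10^8 J m⁻² K⁻¹.
ω = 2π / 3.15×10^7 s = 1.99×10^-7 s⁻¹.
Phase lag φ = arctan(Cω/λ) = arctan(117/31.3) = 1.31 rad.
Time lag = φ / ω = 1.31 / 1.99×10^-7 = 6.57×10^6 s = 76.0 days.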